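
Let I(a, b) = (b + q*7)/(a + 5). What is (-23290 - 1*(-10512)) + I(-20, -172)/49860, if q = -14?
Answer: -35395059/2770 ≈ -12778.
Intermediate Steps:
I(a, b) = (-98 + b)/(5 + a) (I(a, b) = (b - 14*7)/(a + 5) = (b - 98)/(5 + a) = (-98 + b)/(5 + a))
(-23290 - 1*(-10512)) + I(-20, -172)/49860 = (-23290 - 1*(-10512)) + ((-98 - 172)/(5 - 20))/49860 = (-23290 + 10512) + (-270/(-15))*(1/49860) = -12778 - 1/15*(-270)*(1/49860) = -12778 + 18*(1/49860) = -12778 + 1/2770 = -35395059/2770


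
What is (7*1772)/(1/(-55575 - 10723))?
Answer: -822360392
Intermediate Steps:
(7*1772)/(1/(-55575 - 10723)) = 12404/(1/(-66298)) = 12404/(-1/66298) = 12404*(-66298) = -822360392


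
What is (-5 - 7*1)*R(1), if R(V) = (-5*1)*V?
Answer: 60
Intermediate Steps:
R(V) = -5*V
(-5 - 7*1)*R(1) = (-5 - 7*1)*(-5*1) = (-5 - 7)*(-5) = -12*(-5) = 60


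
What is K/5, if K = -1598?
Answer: -1598/5 ≈ -319.60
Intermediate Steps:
K/5 = -1598/5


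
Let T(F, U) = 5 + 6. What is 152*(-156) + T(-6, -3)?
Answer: -23701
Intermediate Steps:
T(F, U) = 11
152*(-156) + T(-6, -3) = 152*(-156) + 11 = -23712 + 11 = -23701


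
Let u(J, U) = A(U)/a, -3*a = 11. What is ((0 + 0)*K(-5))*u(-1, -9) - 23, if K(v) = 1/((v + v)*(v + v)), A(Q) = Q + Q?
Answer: -23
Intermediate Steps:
A(Q) = 2*Q
a = -11/3 (a = -⅓*11 = -11/3 ≈ -3.6667)
K(v) = 1/(4*v²) (K(v) = 1/((2*v)*(2*v)) = 1/(4*v²))
u(J, U) = -6*U/11 (u(J, U) = (2*U)/(-11/3) = (2*U)*(-3/11) = -6*U/11)
((0 + 0)*K(-5))*u(-1, -9) - 23 = ((0 + 0)*((¼)/(-5)²))*(-6/11*(-9)) - 23 = (0*((¼)*(1/25)))*(54/11) - 23 = (0*(1/100))*(54/11) - 23 = 0*(54/11) - 23 = 0 - 23 = -23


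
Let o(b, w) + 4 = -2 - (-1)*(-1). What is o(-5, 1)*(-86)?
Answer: 602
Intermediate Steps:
o(b, w) = -7 (o(b, w) = -4 + (-2 - (-1)*(-1)) = -4 + (-2 - 1*1) = -4 + (-2 - 1) = -4 - 3 = -7)
o(-5, 1)*(-86) = -7*(-86) = 602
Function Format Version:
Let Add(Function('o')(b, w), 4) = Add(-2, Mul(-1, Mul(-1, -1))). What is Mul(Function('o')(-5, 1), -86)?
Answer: 602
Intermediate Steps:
Function('o')(b, w) = -7 (Function('o')(b, w) = Add(-4, Add(-2, Mul(-1, Mul(-1, -1)))) = Add(-4, Add(-2, Mul(-1, 1))) = Add(-4, Add(-2, -1)) = Add(-4, -3) = -7)
Mul(Function('o')(-5, 1), -86) = Mul(-7, -86) = 602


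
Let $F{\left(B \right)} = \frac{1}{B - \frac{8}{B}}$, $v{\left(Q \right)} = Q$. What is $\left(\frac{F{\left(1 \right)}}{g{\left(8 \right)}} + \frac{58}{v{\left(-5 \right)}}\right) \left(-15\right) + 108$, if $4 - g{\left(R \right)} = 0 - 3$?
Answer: $\frac{13833}{49} \approx 282.31$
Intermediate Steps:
$g{\left(R \right)} = 7$ ($g{\left(R \right)} = 4 - \left(0 - 3\right) = 4 - -3 = 4 + 3 = 7$)
$\left(\frac{F{\left(1 \right)}}{g{\left(8 \right)}} + \frac{58}{v{\left(-5 \right)}}\right) \left(-15\right) + 108 = \left(\frac{1 \frac{1}{-8 + 1^{2}}}{7} + \frac{58}{-5}\right) \left(-15\right) + 108 = \left(1 \frac{1}{-8 + 1} \cdot \frac{1}{7} + 58 \left(- \frac{1}{5}\right)\right) \left(-15\right) + 108 = \left(1 \frac{1}{-7} \cdot \frac{1}{7} - \frac{58}{5}\right) \left(-15\right) + 108 = \left(1 \left(- \frac{1}{7}\right) \frac{1}{7} - \frac{58}{5}\right) \left(-15\right) + 108 = \left(\left(- \frac{1}{7}\right) \frac{1}{7} - \frac{58}{5}\right) \left(-15\right) + 108 = \left(- \frac{1}{49} - \frac{58}{5}\right) \left(-15\right) + 108 = \left(- \frac{2847}{245}\right) \left(-15\right) + 108 = \frac{8541}{49} + 108 = \frac{13833}{49}$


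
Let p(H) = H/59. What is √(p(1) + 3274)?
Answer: 39*√7493/59 ≈ 57.219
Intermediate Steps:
p(H) = H/59 (p(H) = H*(1/59) = H/59)
√(p(1) + 3274) = √((1/59)*1 + 3274) = √(1/59 + 3274) = √(193167/59) = 39*√7493/59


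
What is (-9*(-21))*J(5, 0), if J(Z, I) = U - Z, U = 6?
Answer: 189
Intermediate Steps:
J(Z, I) = 6 - Z
(-9*(-21))*J(5, 0) = (-9*(-21))*(6 - 1*5) = 189*(6 - 5) = 189*1 = 189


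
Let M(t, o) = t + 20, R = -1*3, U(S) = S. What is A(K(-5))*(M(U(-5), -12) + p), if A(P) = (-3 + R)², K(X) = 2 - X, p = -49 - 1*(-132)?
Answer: 3528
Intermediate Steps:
R = -3
p = 83 (p = -49 + 132 = 83)
M(t, o) = 20 + t
A(P) = 36 (A(P) = (-3 - 3)² = (-6)² = 36)
A(K(-5))*(M(U(-5), -12) + p) = 36*((20 - 5) + 83) = 36*(15 + 83) = 36*98 = 3528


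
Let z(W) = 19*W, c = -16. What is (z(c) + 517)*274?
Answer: 58362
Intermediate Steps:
(z(c) + 517)*274 = (19*(-16) + 517)*274 = (-304 + 517)*274 = 213*274 = 58362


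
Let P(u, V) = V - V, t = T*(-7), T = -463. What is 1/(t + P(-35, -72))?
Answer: 1/3241 ≈ 0.00030855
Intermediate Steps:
t = 3241 (t = -463*(-7) = 3241)
P(u, V) = 0
1/(t + P(-35, -72)) = 1/(3241 + 0) = 1/3241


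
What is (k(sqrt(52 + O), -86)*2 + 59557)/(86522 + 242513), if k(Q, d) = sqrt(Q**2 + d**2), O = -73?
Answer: 59557/329035 + 2*sqrt(295)/65807 ≈ 0.18153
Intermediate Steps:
(k(sqrt(52 + O), -86)*2 + 59557)/(86522 + 242513) = (sqrt((sqrt(52 - 73))**2 + (-86)**2)*2 + 59557)/(86522 + 242513) = (sqrt((sqrt(-21))**2 + 7396)*2 + 59557)/329035 = (sqrt((I*sqrt(21))**2 + 7396)*2 + 59557)*(1/329035) = (sqrt(-21 + 7396)*2 + 59557)*(1/329035) = (sqrt(7375)*2 + 59557)*(1/329035) = ((5*sqrt(295))*2 + 59557)*(1/329035) = (10*sqrt(295) + 59557)*(1/329035) = (59557 + 10*sqrt(295))*(1/329035) = 59557/329035 + 2*sqrt(295)/65807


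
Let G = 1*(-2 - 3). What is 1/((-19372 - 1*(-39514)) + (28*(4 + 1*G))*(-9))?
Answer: 1/20394 ≈ 4.9034e-5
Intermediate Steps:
G = -5 (G = 1*(-5) = -5)
1/((-19372 - 1*(-39514)) + (28*(4 + 1*G))*(-9)) = 1/((-19372 - 1*(-39514)) + (28*(4 + 1*(-5)))*(-9)) = 1/((-19372 + 39514) + (28*(4 - 5))*(-9)) = 1/(20142 + (28*(-1))*(-9)) = 1/(20142 - 28*(-9)) = 1/(20142 + 252) = 1/20394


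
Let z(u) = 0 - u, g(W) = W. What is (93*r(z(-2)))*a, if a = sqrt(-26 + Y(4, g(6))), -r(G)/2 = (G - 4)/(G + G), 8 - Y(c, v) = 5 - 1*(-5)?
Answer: 186*I*sqrt(7) ≈ 492.11*I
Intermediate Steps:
z(u) = -u
Y(c, v) = -2 (Y(c, v) = 8 - (5 - 1*(-5)) = 8 - (5 + 5) = 8 - 1*10 = 8 - 10 = -2)
r(G) = -(-4 + G)/G (r(G) = -2*(G - 4)/(G + G) = -2*(-4 + G)/(2*G) = -2*(-4 + G)*1/(2*G) = -(-4 + G)/G)
a = 2*I*sqrt(7) (a = sqrt(-26 - 2) = sqrt(-28) = 2*I*sqrt(7) ≈ 5.2915*I)
(93*r(z(-2)))*a = (93*((4 - (-1)*(-2))/((-1*(-2)))))*(2*I*sqrt(7)) = (93*((4 - 1*2)/2))*(2*I*sqrt(7)) = (93*((4 - 2)/2))*(2*I*sqrt(7)) = (93*((1/2)*2))*(2*I*sqrt(7)) = (93*1)*(2*I*sqrt(7)) = 93*(2*I*sqrt(7)) = 186*I*sqrt(7)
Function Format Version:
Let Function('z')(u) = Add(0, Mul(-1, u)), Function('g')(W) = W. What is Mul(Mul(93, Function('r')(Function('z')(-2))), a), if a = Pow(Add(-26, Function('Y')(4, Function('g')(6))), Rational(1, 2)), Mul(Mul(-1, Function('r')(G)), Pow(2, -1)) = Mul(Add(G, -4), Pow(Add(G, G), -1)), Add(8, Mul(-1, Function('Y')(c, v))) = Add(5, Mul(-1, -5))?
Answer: Mul(186, I, Pow(7, Rational(1, 2))) ≈ Mul(492.11, I)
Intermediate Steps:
Function('z')(u) = Mul(-1, u)
Function('Y')(c, v) = -2 (Function('Y')(c, v) = Add(8, Mul(-1, Add(5, Mul(-1, -5)))) = Add(8, Mul(-1, Add(5, 5))) = Add(8, Mul(-1, 10)) = Add(8, -10) = -2)
Function('r')(G) = Mul(-1, Pow(G, -1), Add(-4, G)) (Function('r')(G) = Mul(-2, Mul(Add(G, -4), Pow(Add(G, G), -1))) = Mul(-2, Mul(Add(-4, G), Pow(Mul(2, G), -1))) = Mul(-2, Mul(Add(-4, G), Mul(Rational(1, 2), Pow(G, -1)))) = Mul(-2, Mul(Rational(1, 2), Pow(G, -1), Add(-4, G))) = Mul(-1, Pow(G, -1), Add(-4, G)))
a = Mul(2, I, Pow(7, Rational(1, 2))) (a = Pow(Add(-26, -2), Rational(1, 2)) = Pow(-28, Rational(1, 2)) = Mul(2, I, Pow(7, Rational(1, 2))) ≈ Mul(5.2915, I))
Mul(Mul(93, Function('r')(Function('z')(-2))), a) = Mul(Mul(93, Mul(Pow(Mul(-1, -2), -1), Add(4, Mul(-1, Mul(-1, -2))))), Mul(2, I, Pow(7, Rational(1, 2)))) = Mul(Mul(93, Mul(Pow(2, -1), Add(4, Mul(-1, 2)))), Mul(2, I, Pow(7, Rational(1, 2)))) = Mul(Mul(93, Mul(Rational(1, 2), Add(4, -2))), Mul(2, I, Pow(7, Rational(1, 2)))) = Mul(Mul(93, Mul(Rational(1, 2), 2)), Mul(2, I, Pow(7, Rational(1, 2)))) = Mul(Mul(93, 1), Mul(2, I, Pow(7, Rational(1, 2)))) = Mul(93, Mul(2, I, Pow(7, Rational(1, 2)))) = Mul(186, I, Pow(7, Rational(1, 2)))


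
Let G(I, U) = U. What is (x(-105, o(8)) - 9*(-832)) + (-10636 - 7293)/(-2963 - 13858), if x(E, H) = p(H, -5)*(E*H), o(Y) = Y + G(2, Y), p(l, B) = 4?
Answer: 12936457/16821 ≈ 769.07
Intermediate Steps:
o(Y) = 2*Y (o(Y) = Y + Y = 2*Y)
x(E, H) = 4*E*H (x(E, H) = 4*(E*H) = 4*E*H)
(x(-105, o(8)) - 9*(-832)) + (-10636 - 7293)/(-2963 - 13858) = (4*(-105)*(2*8) - 9*(-832)) + (-10636 - 7293)/(-2963 - 13858) = (4*(-105)*16 + 7488) - 17929/(-16821) = (-6720 + 7488) - 17929*(-1/16821) = 768 + 17929/16821 = 12936457/16821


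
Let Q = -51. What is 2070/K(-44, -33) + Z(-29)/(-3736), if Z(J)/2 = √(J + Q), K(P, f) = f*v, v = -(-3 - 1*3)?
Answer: -115/11 - I*√5/467 ≈ -10.455 - 0.0047882*I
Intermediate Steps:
v = 6 (v = -(-3 - 3) = -1*(-6) = 6)
K(P, f) = 6*f (K(P, f) = f*6 = 6*f)
Z(J) = 2*√(-51 + J) (Z(J) = 2*√(J - 51) = 2*√(-51 + J))
2070/K(-44, -33) + Z(-29)/(-3736) = 2070/((6*(-33))) + (2*√(-51 - 29))/(-3736) = 2070/(-198) + (2*√(-80))*(-1/3736) = 2070*(-1/198) + (2*(4*I*√5))*(-1/3736) = -115/11 + (8*I*√5)*(-1/3736) = -115/11 - I*√5/467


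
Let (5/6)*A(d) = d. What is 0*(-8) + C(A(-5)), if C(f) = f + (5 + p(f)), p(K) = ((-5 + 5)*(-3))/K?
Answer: -1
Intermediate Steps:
A(d) = 6*d/5
p(K) = 0 (p(K) = (0*(-3))/K = 0/K = 0)
C(f) = 5 + f (C(f) = f + (5 + 0) = f + 5 = 5 + f)
0*(-8) + C(A(-5)) = 0*(-8) + (5 + (6/5)*(-5)) = 0 + (5 - 6) = 0 - 1 = -1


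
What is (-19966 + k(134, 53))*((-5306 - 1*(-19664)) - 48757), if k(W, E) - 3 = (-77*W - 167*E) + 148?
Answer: 1341010616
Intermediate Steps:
k(W, E) = 151 - 167*E - 77*W (k(W, E) = 3 + ((-77*W - 167*E) + 148) = 3 + ((-167*E - 77*W) + 148) = 3 + (148 - 167*E - 77*W) = 151 - 167*E - 77*W)
(-19966 + k(134, 53))*((-5306 - 1*(-19664)) - 48757) = (-19966 + (151 - 167*53 - 77*134))*((-5306 - 1*(-19664)) - 48757) = (-19966 + (151 - 8851 - 10318))*((-5306 + 19664) - 48757) = (-19966 - 19018)*(14358 - 48757) = -38984*(-34399) = 1341010616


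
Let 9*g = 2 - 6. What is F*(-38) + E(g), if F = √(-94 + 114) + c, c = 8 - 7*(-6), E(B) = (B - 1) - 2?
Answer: -17131/9 - 76*√5 ≈ -2073.4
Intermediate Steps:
g = -4/9 (g = (2 - 6)/9 = (⅑)*(-4) = -4/9 ≈ -0.44444)
E(B) = -3 + B (E(B) = (-1 + B) - 2 = -3 + B)
c = 50 (c = 8 + 42 = 50)
F = 50 + 2*√5 (F = √(-94 + 114) + 50 = √20 + 50 = 2*√5 + 50 = 50 + 2*√5 ≈ 54.472)
F*(-38) + E(g) = (50 + 2*√5)*(-38) + (-3 - 4/9) = (-1900 - 76*√5) - 31/9 = -17131/9 - 76*√5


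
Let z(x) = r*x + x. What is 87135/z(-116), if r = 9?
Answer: -17427/232 ≈ -75.116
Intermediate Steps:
z(x) = 10*x (z(x) = 9*x + x = 10*x)
87135/z(-116) = 87135/((10*(-116))) = 87135/(-1160) = 87135*(-1/1160) = -17427/232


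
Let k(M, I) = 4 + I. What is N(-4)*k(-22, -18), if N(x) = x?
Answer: 56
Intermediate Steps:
N(-4)*k(-22, -18) = -4*(4 - 18) = -4*(-14) = 56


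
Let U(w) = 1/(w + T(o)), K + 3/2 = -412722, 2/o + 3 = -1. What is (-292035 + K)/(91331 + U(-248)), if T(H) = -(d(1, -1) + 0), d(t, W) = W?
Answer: -348150699/45117512 ≈ -7.7165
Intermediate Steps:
o = -½ (o = 2/(-3 - 1) = 2/(-4) = 2*(-¼) = -½ ≈ -0.50000)
K = -825447/2 (K = -3/2 - 412722 = -825447/2 ≈ -4.1272e+5)
T(H) = 1 (T(H) = -(-1 + 0) = -1*(-1) = 1)
U(w) = 1/(1 + w) (U(w) = 1/(w + 1) = 1/(1 + w))
(-292035 + K)/(91331 + U(-248)) = (-292035 - 825447/2)/(91331 + 1/(1 - 248)) = -1409517/(2*(91331 + 1/(-247))) = -1409517/(2*(91331 - 1/247)) = -1409517/(2*22558756/247) = -1409517/2*247/22558756 = -348150699/45117512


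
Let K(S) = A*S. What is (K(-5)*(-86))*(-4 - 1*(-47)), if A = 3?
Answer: 55470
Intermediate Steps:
K(S) = 3*S
(K(-5)*(-86))*(-4 - 1*(-47)) = ((3*(-5))*(-86))*(-4 - 1*(-47)) = (-15*(-86))*(-4 + 47) = 1290*43 = 55470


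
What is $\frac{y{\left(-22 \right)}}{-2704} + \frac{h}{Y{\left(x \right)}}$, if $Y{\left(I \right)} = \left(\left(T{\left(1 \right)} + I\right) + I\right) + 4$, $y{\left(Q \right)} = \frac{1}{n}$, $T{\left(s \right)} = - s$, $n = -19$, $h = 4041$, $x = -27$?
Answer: $- \frac{69203455}{873392} \approx -79.235$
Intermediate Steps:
$y{\left(Q \right)} = - \frac{1}{19}$ ($y{\left(Q \right)} = \frac{1}{-19} = - \frac{1}{19}$)
$Y{\left(I \right)} = 3 + 2 I$ ($Y{\left(I \right)} = \left(\left(\left(-1\right) 1 + I\right) + I\right) + 4 = \left(\left(-1 + I\right) + I\right) + 4 = \left(-1 + 2 I\right) + 4 = 3 + 2 I$)
$\frac{y{\left(-22 \right)}}{-2704} + \frac{h}{Y{\left(x \right)}} = - \frac{1}{19 \left(-2704\right)} + \frac{4041}{3 + 2 \left(-27\right)} = \left(- \frac{1}{19}\right) \left(- \frac{1}{2704}\right) + \frac{4041}{3 - 54} = \frac{1}{51376} + \frac{4041}{-51} = \frac{1}{51376} + 4041 \left(- \frac{1}{51}\right) = \frac{1}{51376} - \frac{1347}{17} = - \frac{69203455}{873392}$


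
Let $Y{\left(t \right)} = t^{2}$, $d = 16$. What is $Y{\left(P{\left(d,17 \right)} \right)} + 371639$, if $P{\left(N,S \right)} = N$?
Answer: $371895$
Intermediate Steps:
$Y{\left(P{\left(d,17 \right)} \right)} + 371639 = 16^{2} + 371639 = 256 + 371639 = 371895$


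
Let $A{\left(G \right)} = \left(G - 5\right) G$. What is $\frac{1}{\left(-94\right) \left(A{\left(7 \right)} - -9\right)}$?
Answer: $- \frac{1}{2162} \approx -0.00046253$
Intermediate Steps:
$A{\left(G \right)} = G \left(-5 + G\right)$ ($A{\left(G \right)} = \left(-5 + G\right) G = G \left(-5 + G\right)$)
$\frac{1}{\left(-94\right) \left(A{\left(7 \right)} - -9\right)} = \frac{1}{\left(-94\right) \left(7 \left(-5 + 7\right) - -9\right)} = - \frac{1}{94 \left(7 \cdot 2 + 9\right)} = - \frac{1}{94 \left(14 + 9\right)} = - \frac{1}{94 \cdot 23} = \left(- \frac{1}{94}\right) \frac{1}{23} = - \frac{1}{2162}$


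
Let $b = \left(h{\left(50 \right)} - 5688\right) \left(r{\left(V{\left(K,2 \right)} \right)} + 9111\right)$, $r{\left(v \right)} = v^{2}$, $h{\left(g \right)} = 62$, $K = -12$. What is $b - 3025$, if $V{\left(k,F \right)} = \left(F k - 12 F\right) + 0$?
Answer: $-64223815$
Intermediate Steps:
$V{\left(k,F \right)} = - 12 F + F k$ ($V{\left(k,F \right)} = \left(- 12 F + F k\right) + 0 = - 12 F + F k$)
$b = -64220790$ ($b = \left(62 - 5688\right) \left(\left(2 \left(-12 - 12\right)\right)^{2} + 9111\right) = - 5626 \left(\left(2 \left(-24\right)\right)^{2} + 9111\right) = - 5626 \left(\left(-48\right)^{2} + 9111\right) = - 5626 \left(2304 + 9111\right) = \left(-5626\right) 11415 = -64220790$)
$b - 3025 = -64220790 - 3025 = -64223815$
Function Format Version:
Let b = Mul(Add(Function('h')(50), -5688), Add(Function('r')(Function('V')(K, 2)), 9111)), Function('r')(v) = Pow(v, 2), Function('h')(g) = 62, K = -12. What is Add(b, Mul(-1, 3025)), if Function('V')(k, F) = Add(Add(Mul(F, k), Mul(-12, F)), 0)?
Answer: -64223815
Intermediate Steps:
Function('V')(k, F) = Add(Mul(-12, F), Mul(F, k)) (Function('V')(k, F) = Add(Add(Mul(-12, F), Mul(F, k)), 0) = Add(Mul(-12, F), Mul(F, k)))
b = -64220790 (b = Mul(Add(62, -5688), Add(Pow(Mul(2, Add(-12, -12)), 2), 9111)) = Mul(-5626, Add(Pow(Mul(2, -24), 2), 9111)) = Mul(-5626, Add(Pow(-48, 2), 9111)) = Mul(-5626, Add(2304, 9111)) = Mul(-5626, 11415) = -64220790)
Add(b, Mul(-1, 3025)) = Add(-64220790, Mul(-1, 3025)) = Add(-64220790, -3025) = -64223815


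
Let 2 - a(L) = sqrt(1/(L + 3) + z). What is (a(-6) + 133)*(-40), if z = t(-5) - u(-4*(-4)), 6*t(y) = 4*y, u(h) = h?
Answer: -5400 + 40*I*sqrt(177)/3 ≈ -5400.0 + 177.39*I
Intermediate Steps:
t(y) = 2*y/3 (t(y) = (4*y)/6 = 2*y/3)
z = -58/3 (z = (2/3)*(-5) - (-4)*(-4) = -10/3 - 1*16 = -10/3 - 16 = -58/3 ≈ -19.333)
a(L) = 2 - sqrt(-58/3 + 1/(3 + L)) (a(L) = 2 - sqrt(1/(L + 3) - 58/3) = 2 - sqrt(1/(3 + L) - 58/3) = 2 - sqrt(-58/3 + 1/(3 + L)))
(a(-6) + 133)*(-40) = ((2 - sqrt(3)*sqrt(-(171 + 58*(-6))/(3 - 6))/3) + 133)*(-40) = ((2 - sqrt(3)*sqrt(-1*(171 - 348)/(-3))/3) + 133)*(-40) = ((2 - sqrt(3)*sqrt(-1*(-1/3)*(-177))/3) + 133)*(-40) = ((2 - sqrt(3)*sqrt(-59)/3) + 133)*(-40) = ((2 - sqrt(3)*I*sqrt(59)/3) + 133)*(-40) = ((2 - I*sqrt(177)/3) + 133)*(-40) = (135 - I*sqrt(177)/3)*(-40) = -5400 + 40*I*sqrt(177)/3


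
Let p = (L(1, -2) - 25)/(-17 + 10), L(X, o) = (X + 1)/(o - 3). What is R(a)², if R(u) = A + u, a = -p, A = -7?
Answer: 138384/1225 ≈ 112.97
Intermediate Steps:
L(X, o) = (1 + X)/(-3 + o)
p = 127/35 (p = ((1 + 1)/(-3 - 2) - 25)/(-17 + 10) = (2/(-5) - 25)/(-7) = (-⅕*2 - 25)*(-⅐) = (-⅖ - 25)*(-⅐) = -127/5*(-⅐) = 127/35 ≈ 3.6286)
a = -127/35 (a = -1*127/35 = -127/35 ≈ -3.6286)
R(u) = -7 + u
R(a)² = (-7 - 127/35)² = (-372/35)² = 138384/1225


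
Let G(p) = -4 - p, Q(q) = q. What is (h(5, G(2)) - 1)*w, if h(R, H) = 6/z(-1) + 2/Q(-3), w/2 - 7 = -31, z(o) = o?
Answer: 368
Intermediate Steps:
w = -48 (w = 14 + 2*(-31) = 14 - 62 = -48)
h(R, H) = -20/3 (h(R, H) = 6/(-1) + 2/(-3) = 6*(-1) + 2*(-⅓) = -6 - ⅔ = -20/3)
(h(5, G(2)) - 1)*w = (-20/3 - 1)*(-48) = -23/3*(-48) = 368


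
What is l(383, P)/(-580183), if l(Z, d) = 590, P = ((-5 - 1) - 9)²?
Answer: -590/580183 ≈ -0.0010169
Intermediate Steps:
P = 225 (P = (-6 - 9)² = (-15)² = 225)
l(383, P)/(-580183) = 590/(-580183) = 590*(-1/580183) = -590/580183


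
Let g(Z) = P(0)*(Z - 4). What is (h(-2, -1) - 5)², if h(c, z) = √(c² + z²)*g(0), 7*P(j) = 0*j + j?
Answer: 25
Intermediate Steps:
P(j) = j/7 (P(j) = (0*j + j)/7 = (0 + j)/7 = j/7)
g(Z) = 0 (g(Z) = ((⅐)*0)*(Z - 4) = 0*(-4 + Z) = 0)
h(c, z) = 0 (h(c, z) = √(c² + z²)*0 = 0)
(h(-2, -1) - 5)² = (0 - 5)² = (-5)² = 25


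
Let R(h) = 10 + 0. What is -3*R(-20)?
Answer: -30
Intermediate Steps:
R(h) = 10
-3*R(-20) = -3*10 = -30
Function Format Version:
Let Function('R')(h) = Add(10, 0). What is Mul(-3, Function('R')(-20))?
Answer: -30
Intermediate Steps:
Function('R')(h) = 10
Mul(-3, Function('R')(-20)) = Mul(-3, 10) = -30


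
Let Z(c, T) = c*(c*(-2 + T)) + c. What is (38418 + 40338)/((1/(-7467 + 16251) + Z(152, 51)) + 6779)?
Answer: 691792704/10005213169 ≈ 0.069143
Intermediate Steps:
Z(c, T) = c + c²*(-2 + T) (Z(c, T) = c²*(-2 + T) + c = c + c²*(-2 + T))
(38418 + 40338)/((1/(-7467 + 16251) + Z(152, 51)) + 6779) = (38418 + 40338)/((1/(-7467 + 16251) + 152*(1 - 2*152 + 51*152)) + 6779) = 78756/((1/8784 + 152*(1 - 304 + 7752)) + 6779) = 78756/((1/8784 + 152*7449) + 6779) = 78756/((1/8784 + 1132248) + 6779) = 78756/(9945666433/8784 + 6779) = 78756/(10005213169/8784) = 78756*(8784/10005213169) = 691792704/10005213169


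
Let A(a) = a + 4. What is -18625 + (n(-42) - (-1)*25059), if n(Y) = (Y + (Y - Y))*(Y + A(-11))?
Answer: 8492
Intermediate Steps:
A(a) = 4 + a
n(Y) = Y*(-7 + Y) (n(Y) = (Y + (Y - Y))*(Y + (4 - 11)) = (Y + 0)*(Y - 7) = Y*(-7 + Y))
-18625 + (n(-42) - (-1)*25059) = -18625 + (-42*(-7 - 42) - (-1)*25059) = -18625 + (-42*(-49) - 1*(-25059)) = -18625 + (2058 + 25059) = -18625 + 27117 = 8492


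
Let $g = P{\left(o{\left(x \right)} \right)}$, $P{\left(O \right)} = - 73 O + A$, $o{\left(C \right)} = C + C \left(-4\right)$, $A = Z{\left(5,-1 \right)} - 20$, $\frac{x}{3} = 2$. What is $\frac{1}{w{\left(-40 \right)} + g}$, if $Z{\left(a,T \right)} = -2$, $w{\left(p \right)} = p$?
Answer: $\frac{1}{1252} \approx 0.00079872$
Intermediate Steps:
$x = 6$ ($x = 3 \cdot 2 = 6$)
$A = -22$ ($A = -2 - 20 = -22$)
$o{\left(C \right)} = - 3 C$ ($o{\left(C \right)} = C - 4 C = - 3 C$)
$P{\left(O \right)} = -22 - 73 O$ ($P{\left(O \right)} = - 73 O - 22 = -22 - 73 O$)
$g = 1292$ ($g = -22 - 73 \left(\left(-3\right) 6\right) = -22 - -1314 = -22 + 1314 = 1292$)
$\frac{1}{w{\left(-40 \right)} + g} = \frac{1}{-40 + 1292} = \frac{1}{1252}$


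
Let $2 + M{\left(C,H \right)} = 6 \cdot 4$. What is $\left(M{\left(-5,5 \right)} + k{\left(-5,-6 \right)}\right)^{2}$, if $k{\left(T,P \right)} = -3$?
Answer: $361$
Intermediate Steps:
$M{\left(C,H \right)} = 22$ ($M{\left(C,H \right)} = -2 + 6 \cdot 4 = -2 + 24 = 22$)
$\left(M{\left(-5,5 \right)} + k{\left(-5,-6 \right)}\right)^{2} = \left(22 - 3\right)^{2} = 19^{2} = 361$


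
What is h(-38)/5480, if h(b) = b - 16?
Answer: -27/2740 ≈ -0.0098540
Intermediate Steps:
h(b) = -16 + b
h(-38)/5480 = (-16 - 38)/5480 = -54*1/5480 = -27/2740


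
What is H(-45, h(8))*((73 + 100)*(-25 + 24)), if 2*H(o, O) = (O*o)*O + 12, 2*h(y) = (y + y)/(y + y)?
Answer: -519/8 ≈ -64.875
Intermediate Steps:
h(y) = ½ (h(y) = ((y + y)/(y + y))/2 = ((2*y)/((2*y)))/2 = ((2*y)*(1/(2*y)))/2 = (½)*1 = ½)
H(o, O) = 6 + o*O²/2 (H(o, O) = ((O*o)*O + 12)/2 = (o*O² + 12)/2 = (12 + o*O²)/2 = 6 + o*O²/2)
H(-45, h(8))*((73 + 100)*(-25 + 24)) = (6 + (½)*(-45)*(½)²)*((73 + 100)*(-25 + 24)) = (6 + (½)*(-45)*(¼))*(173*(-1)) = (6 - 45/8)*(-173) = (3/8)*(-173) = -519/8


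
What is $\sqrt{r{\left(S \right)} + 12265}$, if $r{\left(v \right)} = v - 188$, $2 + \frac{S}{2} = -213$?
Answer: $\sqrt{11647} \approx 107.92$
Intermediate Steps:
$S = -430$ ($S = -4 + 2 \left(-213\right) = -4 - 426 = -430$)
$r{\left(v \right)} = -188 + v$
$\sqrt{r{\left(S \right)} + 12265} = \sqrt{\left(-188 - 430\right) + 12265} = \sqrt{-618 + 12265} = \sqrt{11647}$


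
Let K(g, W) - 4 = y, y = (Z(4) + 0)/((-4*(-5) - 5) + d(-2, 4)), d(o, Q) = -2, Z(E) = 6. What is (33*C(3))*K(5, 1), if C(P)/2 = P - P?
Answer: 0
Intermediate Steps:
C(P) = 0 (C(P) = 2*(P - P) = 2*0 = 0)
y = 6/13 (y = (6 + 0)/((-4*(-5) - 5) - 2) = 6/((20 - 5) - 2) = 6/(15 - 2) = 6/13 ≈ 0.46154)
K(g, W) = 58/13 (K(g, W) = 4 + 6/13 = 58/13)
(33*C(3))*K(5, 1) = (33*0)*(58/13) = 0*(58/13) = 0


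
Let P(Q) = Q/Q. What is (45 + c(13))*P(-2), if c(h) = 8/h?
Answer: 593/13 ≈ 45.615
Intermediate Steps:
P(Q) = 1
(45 + c(13))*P(-2) = (45 + 8/13)*1 = (593/13)*1 = 593/13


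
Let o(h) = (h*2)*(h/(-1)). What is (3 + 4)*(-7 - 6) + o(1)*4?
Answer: -99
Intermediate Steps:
o(h) = -2*h**2 (o(h) = (2*h)*(h*(-1)) = (2*h)*(-h) = -2*h**2)
(3 + 4)*(-7 - 6) + o(1)*4 = (3 + 4)*(-7 - 6) - 2*1**2*4 = 7*(-13) - 2*1*4 = -91 - 2*4 = -91 - 8 = -99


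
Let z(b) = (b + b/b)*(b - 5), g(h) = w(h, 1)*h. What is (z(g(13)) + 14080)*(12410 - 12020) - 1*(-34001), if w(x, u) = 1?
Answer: 5568881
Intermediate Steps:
g(h) = h (g(h) = 1*h = h)
z(b) = (1 + b)*(-5 + b) (z(b) = (b + 1)*(-5 + b) = (1 + b)*(-5 + b))
(z(g(13)) + 14080)*(12410 - 12020) - 1*(-34001) = ((-5 + 13² - 4*13) + 14080)*(12410 - 12020) - 1*(-34001) = ((-5 + 169 - 52) + 14080)*390 + 34001 = (112 + 14080)*390 + 34001 = 14192*390 + 34001 = 5534880 + 34001 = 5568881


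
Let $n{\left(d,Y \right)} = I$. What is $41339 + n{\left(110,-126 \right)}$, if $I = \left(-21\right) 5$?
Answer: $41234$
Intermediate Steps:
$I = -105$
$n{\left(d,Y \right)} = -105$
$41339 + n{\left(110,-126 \right)} = 41339 - 105 = 41234$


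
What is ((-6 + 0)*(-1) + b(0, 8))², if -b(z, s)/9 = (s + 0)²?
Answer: 324900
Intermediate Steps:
b(z, s) = -9*s² (b(z, s) = -9*(s + 0)² = -9*s²)
((-6 + 0)*(-1) + b(0, 8))² = ((-6 + 0)*(-1) - 9*8²)² = (-6*(-1) - 9*64)² = (6 - 576)² = (-570)² = 324900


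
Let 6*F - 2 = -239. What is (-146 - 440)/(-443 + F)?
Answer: 1172/965 ≈ 1.2145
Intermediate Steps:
F = -79/2 (F = ⅓ + (⅙)*(-239) = ⅓ - 239/6 = -79/2 ≈ -39.500)
(-146 - 440)/(-443 + F) = (-146 - 440)/(-443 - 79/2) = -586/(-965/2) = -586*(-2/965) = 1172/965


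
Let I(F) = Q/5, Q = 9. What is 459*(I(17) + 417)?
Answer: 961146/5 ≈ 1.9223e+5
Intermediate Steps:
I(F) = 9/5
459*(I(17) + 417) = 459*(9/5 + 417) = 459*(2094/5) = 961146/5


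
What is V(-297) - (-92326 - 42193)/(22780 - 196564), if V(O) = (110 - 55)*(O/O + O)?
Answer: -2829338039/173784 ≈ -16281.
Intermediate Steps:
V(O) = 55 + 55*O (V(O) = 55*(1 + O) = 55 + 55*O)
V(-297) - (-92326 - 42193)/(22780 - 196564) = (55 + 55*(-297)) - (-92326 - 42193)/(22780 - 196564) = (55 - 16335) - (-134519)/(-173784) = -16280 - (-134519)*(-1)/173784 = -16280 - 1*134519/173784 = -16280 - 134519/173784 = -2829338039/173784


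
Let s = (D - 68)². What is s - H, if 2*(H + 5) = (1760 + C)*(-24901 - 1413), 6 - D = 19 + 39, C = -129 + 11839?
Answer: 177239195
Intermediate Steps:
C = 11710
D = -52 (D = 6 - (19 + 39) = 6 - 1*58 = 6 - 58 = -52)
H = -177224795 (H = -5 + ((1760 + 11710)*(-24901 - 1413))/2 = -5 + (13470*(-26314))/2 = -5 + (½)*(-354449580) = -5 - 177224790 = -177224795)
s = 14400 (s = (-52 - 68)² = (-120)² = 14400)
s - H = 14400 - 1*(-177224795) = 14400 + 177224795 = 177239195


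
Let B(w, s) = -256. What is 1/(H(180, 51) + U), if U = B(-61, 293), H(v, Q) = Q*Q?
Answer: 1/2345 ≈ 0.00042644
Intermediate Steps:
H(v, Q) = Q**2
U = -256
1/(H(180, 51) + U) = 1/(51**2 - 256) = 1/(2601 - 256) = 1/2345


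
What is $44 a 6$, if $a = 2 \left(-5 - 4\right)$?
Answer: $-4752$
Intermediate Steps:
$a = -18$ ($a = 2 \left(-9\right) = -18$)
$44 a 6 = 44 \left(-18\right) 6 = \left(-792\right) 6 = -4752$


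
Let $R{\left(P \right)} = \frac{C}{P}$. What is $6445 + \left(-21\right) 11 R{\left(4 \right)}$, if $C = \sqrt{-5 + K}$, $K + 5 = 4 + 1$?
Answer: $6445 - \frac{231 i \sqrt{5}}{4} \approx 6445.0 - 129.13 i$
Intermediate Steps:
$K = 0$ ($K = -5 + \left(4 + 1\right) = -5 + 5 = 0$)
$C = i \sqrt{5}$ ($C = \sqrt{-5 + 0} = \sqrt{-5} = i \sqrt{5} \approx 2.2361 i$)
$R{\left(P \right)} = \frac{i \sqrt{5}}{P}$
$6445 + \left(-21\right) 11 R{\left(4 \right)} = 6445 + \left(-21\right) 11 \frac{i \sqrt{5}}{4} = 6445 - 231 i \sqrt{5} \cdot \frac{1}{4} = 6445 - 231 \frac{i \sqrt{5}}{4} = 6445 - \frac{231 i \sqrt{5}}{4}$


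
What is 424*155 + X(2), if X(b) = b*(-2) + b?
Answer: 65718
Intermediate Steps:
X(b) = -b (X(b) = -2*b + b = -b)
424*155 + X(2) = 424*155 - 1*2 = 65720 - 2 = 65718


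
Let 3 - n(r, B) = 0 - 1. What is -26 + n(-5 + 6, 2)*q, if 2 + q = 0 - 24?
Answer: -130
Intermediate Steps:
n(r, B) = 4 (n(r, B) = 3 - (0 - 1) = 3 - 1*(-1) = 3 + 1 = 4)
q = -26 (q = -2 + (0 - 24) = -2 - 24 = -26)
-26 + n(-5 + 6, 2)*q = -26 + 4*(-26) = -26 - 104 = -130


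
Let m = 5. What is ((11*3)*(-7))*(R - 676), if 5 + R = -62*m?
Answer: 228921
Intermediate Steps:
R = -315 (R = -5 - 62*5 = -5 - 310 = -315)
((11*3)*(-7))*(R - 676) = ((11*3)*(-7))*(-315 - 676) = (33*(-7))*(-991) = -231*(-991) = 228921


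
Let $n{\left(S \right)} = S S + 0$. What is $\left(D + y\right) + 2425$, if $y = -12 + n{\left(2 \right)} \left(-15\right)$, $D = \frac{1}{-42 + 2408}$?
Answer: $\frac{5567199}{2366} \approx 2353.0$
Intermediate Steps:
$n{\left(S \right)} = S^{2}$ ($n{\left(S \right)} = S^{2} + 0 = S^{2}$)
$D = \frac{1}{2366} \approx 0.00042265$
$y = -72$ ($y = -12 + 2^{2} \left(-15\right) = -12 + 4 \left(-15\right) = -12 - 60 = -72$)
$\left(D + y\right) + 2425 = \left(\frac{1}{2366} - 72\right) + 2425 = - \frac{170351}{2366} + 2425 = \frac{5567199}{2366}$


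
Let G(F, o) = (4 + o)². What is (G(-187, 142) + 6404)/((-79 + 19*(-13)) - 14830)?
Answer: -770/421 ≈ -1.8290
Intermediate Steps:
(G(-187, 142) + 6404)/((-79 + 19*(-13)) - 14830) = ((4 + 142)² + 6404)/((-79 + 19*(-13)) - 14830) = (146² + 6404)/((-79 - 247) - 14830) = (21316 + 6404)/(-326 - 14830) = 27720/(-15156) = 27720*(-1/15156) = -770/421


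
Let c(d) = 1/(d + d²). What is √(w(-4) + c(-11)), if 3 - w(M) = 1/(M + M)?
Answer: √151690/220 ≈ 1.7703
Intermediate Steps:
w(M) = 3 - 1/(2*M) (w(M) = 3 - 1/(M + M) = 3 - 1/(2*M))
√(w(-4) + c(-11)) = √((3 - ½/(-4)) + 1/((-11)*(1 - 11))) = √((3 - ½*(-¼)) - 1/11/(-10)) = √((3 + ⅛) - 1/11*(-⅒)) = √(25/8 + 1/110) = √(1379/440) = √151690/220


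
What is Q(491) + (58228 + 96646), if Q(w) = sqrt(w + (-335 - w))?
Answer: 154874 + I*sqrt(335) ≈ 1.5487e+5 + 18.303*I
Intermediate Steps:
Q(w) = I*sqrt(335) (Q(w) = sqrt(-335) = I*sqrt(335))
Q(491) + (58228 + 96646) = I*sqrt(335) + (58228 + 96646) = I*sqrt(335) + 154874 = 154874 + I*sqrt(335)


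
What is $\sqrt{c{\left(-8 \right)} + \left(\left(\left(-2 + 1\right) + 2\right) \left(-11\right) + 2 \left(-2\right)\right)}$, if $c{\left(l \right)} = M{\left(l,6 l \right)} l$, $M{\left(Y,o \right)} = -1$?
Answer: $i \sqrt{7} \approx 2.6458 i$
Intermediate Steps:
$c{\left(l \right)} = - l$
$\sqrt{c{\left(-8 \right)} + \left(\left(\left(-2 + 1\right) + 2\right) \left(-11\right) + 2 \left(-2\right)\right)} = \sqrt{\left(-1\right) \left(-8\right) + \left(\left(\left(-2 + 1\right) + 2\right) \left(-11\right) + 2 \left(-2\right)\right)} = \sqrt{8 + \left(\left(-1 + 2\right) \left(-11\right) - 4\right)} = \sqrt{8 + \left(1 \left(-11\right) - 4\right)} = \sqrt{8 - 15} = \sqrt{-7} = i \sqrt{7}$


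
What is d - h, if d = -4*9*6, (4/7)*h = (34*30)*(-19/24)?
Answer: 9577/8 ≈ 1197.1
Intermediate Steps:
h = -11305/8 (h = 7*((34*30)*(-19/24))/4 = 7*(1020*(-19*1/24))/4 = 7*(1020*(-19/24))/4 = (7/4)*(-1615/2) = -11305/8 ≈ -1413.1)
d = -216 (d = -36*6 = -216)
d - h = -216 - 1*(-11305/8) = -216 + 11305/8 = 9577/8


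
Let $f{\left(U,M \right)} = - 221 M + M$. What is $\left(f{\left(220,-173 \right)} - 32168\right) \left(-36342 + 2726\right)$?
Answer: $-198065472$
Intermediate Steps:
$f{\left(U,M \right)} = - 220 M$
$\left(f{\left(220,-173 \right)} - 32168\right) \left(-36342 + 2726\right) = \left(\left(-220\right) \left(-173\right) - 32168\right) \left(-36342 + 2726\right) = \left(38060 - 32168\right) \left(-33616\right) = 5892 \left(-33616\right) = -198065472$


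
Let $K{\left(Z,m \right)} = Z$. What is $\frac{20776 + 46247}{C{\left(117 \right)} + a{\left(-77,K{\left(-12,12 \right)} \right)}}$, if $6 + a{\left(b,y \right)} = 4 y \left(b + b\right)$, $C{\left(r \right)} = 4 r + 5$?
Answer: $\frac{67023}{7859} \approx 8.5282$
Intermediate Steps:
$C{\left(r \right)} = 5 + 4 r$
$a{\left(b,y \right)} = -6 + 8 b y$ ($a{\left(b,y \right)} = -6 + 4 y \left(b + b\right) = -6 + 4 y 2 b = -6 + 8 b y$)
$\frac{20776 + 46247}{C{\left(117 \right)} + a{\left(-77,K{\left(-12,12 \right)} \right)}} = \frac{20776 + 46247}{\left(5 + 4 \cdot 117\right) - \left(6 + 616 \left(-12\right)\right)} = \frac{67023}{\left(5 + 468\right) + \left(-6 + 7392\right)} = \frac{67023}{473 + 7386} = \frac{67023}{7859}$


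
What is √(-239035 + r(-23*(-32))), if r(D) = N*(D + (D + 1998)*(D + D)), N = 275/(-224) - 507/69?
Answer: I*√1703093938/7 ≈ 5895.5*I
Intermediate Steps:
N = -44181/5152 (N = 275*(-1/224) - 507*1/69 = -275/224 - 169/23 = -44181/5152 ≈ -8.5755)
r(D) = -44181*D/5152 - 44181*D*(1998 + D)/2576 (r(D) = -44181*(D + (D + 1998)*(D + D))/5152 = -44181*(D + (1998 + D)*(2*D))/5152 = -44181*(D + 2*D*(1998 + D))/5152 = -44181*D/5152 - 44181*D*(1998 + D)/2576)
√(-239035 + r(-23*(-32))) = √(-239035 - 44181*(-23*(-32))*(3997 + 2*(-23*(-32)))/5152) = √(-239035 - 44181/5152*736*(3997 + 2*736)) = √(-239035 - 44181/5152*736*(3997 + 1472)) = √(-239035 - 44181/5152*736*5469) = √(-239035 - 241625889/7) = √(-243299134/7) = I*√1703093938/7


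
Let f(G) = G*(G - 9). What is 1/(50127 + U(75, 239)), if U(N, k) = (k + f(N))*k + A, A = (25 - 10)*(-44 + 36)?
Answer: 1/1290178 ≈ 7.7509e-7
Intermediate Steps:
A = -120 (A = 15*(-8) = -120)
f(G) = G*(-9 + G)
U(N, k) = -120 + k*(k + N*(-9 + N)) (U(N, k) = (k + N*(-9 + N))*k - 120 = k*(k + N*(-9 + N)) - 120 = -120 + k*(k + N*(-9 + N)))
1/(50127 + U(75, 239)) = 1/(50127 + (-120 + 239**2 + 75*239*(-9 + 75))) = 1/(50127 + (-120 + 57121 + 75*239*66)) = 1/(50127 + (-120 + 57121 + 1183050)) = 1/(50127 + 1240051) = 1/1290178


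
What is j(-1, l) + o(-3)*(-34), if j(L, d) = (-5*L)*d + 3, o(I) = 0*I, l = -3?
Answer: -12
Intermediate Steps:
o(I) = 0
j(L, d) = 3 - 5*L*d (j(L, d) = -5*L*d + 3 = 3 - 5*L*d)
j(-1, l) + o(-3)*(-34) = (3 - 5*(-1)*(-3)) + 0*(-34) = (3 - 15) + 0 = -12 + 0 = -12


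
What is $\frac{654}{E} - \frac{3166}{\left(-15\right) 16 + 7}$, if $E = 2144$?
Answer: $\frac{3470143}{249776} \approx 13.893$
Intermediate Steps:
$\frac{654}{E} - \frac{3166}{\left(-15\right) 16 + 7} = \frac{654}{2144} - \frac{3166}{\left(-15\right) 16 + 7} = 654 \cdot \frac{1}{2144} - \frac{3166}{-240 + 7} = \frac{327}{1072} - \frac{3166}{-233} = \frac{327}{1072} - - \frac{3166}{233} = \frac{327}{1072} + \frac{3166}{233} = \frac{3470143}{249776}$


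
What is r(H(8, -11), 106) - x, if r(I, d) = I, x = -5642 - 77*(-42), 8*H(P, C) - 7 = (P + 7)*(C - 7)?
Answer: 19001/8 ≈ 2375.1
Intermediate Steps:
H(P, C) = 7/8 + (-7 + C)*(7 + P)/8 (H(P, C) = 7/8 + ((P + 7)*(C - 7))/8 = 7/8 + ((7 + P)*(-7 + C))/8 = 7/8 + ((-7 + C)*(7 + P))/8 = 7/8 + (-7 + C)*(7 + P)/8)
x = -2408 (x = -5642 + 3234 = -2408)
r(H(8, -11), 106) - x = (-21/4 - 7/8*8 + (7/8)*(-11) + (⅛)*(-11)*8) - 1*(-2408) = (-21/4 - 7 - 77/8 - 11) + 2408 = -263/8 + 2408 = 19001/8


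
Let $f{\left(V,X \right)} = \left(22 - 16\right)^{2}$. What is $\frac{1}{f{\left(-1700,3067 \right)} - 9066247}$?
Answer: $- \frac{1}{9066211} \approx -1.103 \cdot 10^{-7}$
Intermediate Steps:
$f{\left(V,X \right)} = 36$ ($f{\left(V,X \right)} = 6^{2} = 36$)
$\frac{1}{f{\left(-1700,3067 \right)} - 9066247} = \frac{1}{36 - 9066247} = \frac{1}{-9066211} = - \frac{1}{9066211}$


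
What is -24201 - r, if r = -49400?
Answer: 25199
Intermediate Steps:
-24201 - r = -24201 - 1*(-49400) = -24201 + 49400 = 25199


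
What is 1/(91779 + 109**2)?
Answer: 1/103660 ≈ 9.6469e-6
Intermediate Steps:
1/(91779 + 109**2) = 1/(91779 + 11881) = 1/103660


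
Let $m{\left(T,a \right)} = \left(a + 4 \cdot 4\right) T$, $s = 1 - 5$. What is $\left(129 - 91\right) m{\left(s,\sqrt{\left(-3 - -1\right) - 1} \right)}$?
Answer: $-2432 - 152 i \sqrt{3} \approx -2432.0 - 263.27 i$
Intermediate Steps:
$s = -4$
$m{\left(T,a \right)} = T \left(16 + a\right)$ ($m{\left(T,a \right)} = \left(a + 16\right) T = \left(16 + a\right) T = T \left(16 + a\right)$)
$\left(129 - 91\right) m{\left(s,\sqrt{\left(-3 - -1\right) - 1} \right)} = \left(129 - 91\right) \left(- 4 \left(16 + \sqrt{\left(-3 - -1\right) - 1}\right)\right) = 38 \left(- 4 \left(16 + \sqrt{\left(-3 + 1\right) - 1}\right)\right) = 38 \left(- 4 \left(16 + \sqrt{-2 - 1}\right)\right) = 38 \left(- 4 \left(16 + \sqrt{-3}\right)\right) = 38 \left(- 4 \left(16 + i \sqrt{3}\right)\right) = 38 \left(-64 - 4 i \sqrt{3}\right) = -2432 - 152 i \sqrt{3}$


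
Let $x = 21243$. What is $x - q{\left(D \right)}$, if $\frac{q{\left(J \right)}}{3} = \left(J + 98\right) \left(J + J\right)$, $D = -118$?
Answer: $7083$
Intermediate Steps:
$q{\left(J \right)} = 6 J \left(98 + J\right)$ ($q{\left(J \right)} = 3 \left(J + 98\right) \left(J + J\right) = 3 \left(98 + J\right) 2 J = 3 \cdot 2 J \left(98 + J\right) = 6 J \left(98 + J\right)$)
$x - q{\left(D \right)} = 21243 - 6 \left(-118\right) \left(98 - 118\right) = 21243 - 6 \left(-118\right) \left(-20\right) = 21243 - 14160 = 7083$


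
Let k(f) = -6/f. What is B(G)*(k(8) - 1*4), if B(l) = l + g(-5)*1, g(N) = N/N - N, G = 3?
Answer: -171/4 ≈ -42.750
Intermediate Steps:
g(N) = 1 - N
B(l) = 6 + l (B(l) = l + (1 - 1*(-5))*1 = l + (1 + 5)*1 = l + 6*1 = l + 6 = 6 + l)
B(G)*(k(8) - 1*4) = (6 + 3)*(-6/8 - 1*4) = 9*(-6*1/8 - 4) = 9*(-3/4 - 4) = 9*(-19/4) = -171/4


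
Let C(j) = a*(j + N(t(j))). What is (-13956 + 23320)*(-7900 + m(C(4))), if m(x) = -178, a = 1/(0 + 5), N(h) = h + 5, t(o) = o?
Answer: -75642392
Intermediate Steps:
N(h) = 5 + h
a = 1/5 ≈ 0.20000
C(j) = 1 + 2*j/5 (C(j) = (j + (5 + j))/5 = (5 + 2*j)/5 = 1 + 2*j/5)
(-13956 + 23320)*(-7900 + m(C(4))) = (-13956 + 23320)*(-7900 - 178) = 9364*(-8078) = -75642392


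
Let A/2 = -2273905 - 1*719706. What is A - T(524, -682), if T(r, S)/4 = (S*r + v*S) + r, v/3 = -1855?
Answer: -19741166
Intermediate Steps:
v = -5565 (v = 3*(-1855) = -5565)
T(r, S) = -22260*S + 4*r + 4*S*r (T(r, S) = 4*((S*r - 5565*S) + r) = 4*((-5565*S + S*r) + r) = 4*(r - 5565*S + S*r) = -22260*S + 4*r + 4*S*r)
A = -5987222 (A = 2*(-2273905 - 1*719706) = 2*(-2273905 - 719706) = 2*(-2993611) = -5987222)
A - T(524, -682) = -5987222 - (-22260*(-682) + 4*524 + 4*(-682)*524) = -5987222 - (15181320 + 2096 - 1429472) = -5987222 - 1*13753944 = -5987222 - 13753944 = -19741166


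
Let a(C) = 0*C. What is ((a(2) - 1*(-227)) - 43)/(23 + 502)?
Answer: 184/525 ≈ 0.35048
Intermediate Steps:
a(C) = 0
((a(2) - 1*(-227)) - 43)/(23 + 502) = ((0 - 1*(-227)) - 43)/(23 + 502) = ((0 + 227) - 43)/525 = (227 - 43)*(1/525) = 184*(1/525) = 184/525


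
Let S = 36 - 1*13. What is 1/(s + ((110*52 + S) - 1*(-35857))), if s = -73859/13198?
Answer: 13198/548962941 ≈ 2.4042e-5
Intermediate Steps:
s = -73859/13198 (s = -73859*1/13198 = -73859/13198 ≈ -5.5962)
S = 23 (S = 36 - 13 = 23)
1/(s + ((110*52 + S) - 1*(-35857))) = 1/(-73859/13198 + ((110*52 + 23) - 1*(-35857))) = 1/(-73859/13198 + ((5720 + 23) + 35857)) = 1/(-73859/13198 + (5743 + 35857)) = 1/(-73859/13198 + 41600) = 1/(548962941/13198) = 13198/548962941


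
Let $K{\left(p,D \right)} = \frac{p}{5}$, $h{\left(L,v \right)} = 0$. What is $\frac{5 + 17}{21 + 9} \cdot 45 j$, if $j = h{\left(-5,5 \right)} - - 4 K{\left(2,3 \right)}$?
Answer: $\frac{264}{5} \approx 52.8$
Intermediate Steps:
$K{\left(p,D \right)} = \frac{p}{5}$ ($K{\left(p,D \right)} = p \frac{1}{5} = \frac{p}{5}$)
$j = \frac{8}{5}$ ($j = 0 + \left(4 \cdot \frac{1}{5} \cdot 2 - 0\right) = 0 + \left(4 \cdot \frac{2}{5} + 0\right) = 0 + \left(\frac{8}{5} + 0\right) = 0 + \frac{8}{5} = \frac{8}{5} \approx 1.6$)
$\frac{5 + 17}{21 + 9} \cdot 45 j = \frac{5 + 17}{21 + 9} \cdot 45 \cdot \frac{8}{5} = \frac{22}{30} \cdot 45 \cdot \frac{8}{5} = 22 \cdot \frac{1}{30} \cdot 45 \cdot \frac{8}{5} = \frac{11}{15} \cdot 45 \cdot \frac{8}{5} = 33 \cdot \frac{8}{5} = \frac{264}{5}$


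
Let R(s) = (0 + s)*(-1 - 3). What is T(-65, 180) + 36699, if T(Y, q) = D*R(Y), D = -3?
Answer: 35919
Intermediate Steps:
R(s) = -4*s (R(s) = s*(-4) = -4*s)
T(Y, q) = 12*Y (T(Y, q) = -(-12)*Y = 12*Y)
T(-65, 180) + 36699 = 12*(-65) + 36699 = -780 + 36699 = 35919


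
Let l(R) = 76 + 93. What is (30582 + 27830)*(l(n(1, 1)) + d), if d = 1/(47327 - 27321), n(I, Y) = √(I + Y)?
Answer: 98745924090/10003 ≈ 9.8716e+6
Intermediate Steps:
l(R) = 169
d = 1/20006 ≈ 4.9985e-5
(30582 + 27830)*(l(n(1, 1)) + d) = (30582 + 27830)*(169 + 1/20006) = 58412*(3381015/20006) = 98745924090/10003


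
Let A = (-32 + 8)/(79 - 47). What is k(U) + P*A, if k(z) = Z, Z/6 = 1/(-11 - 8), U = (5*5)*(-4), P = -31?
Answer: 1743/76 ≈ 22.934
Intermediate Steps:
U = -100 (U = 25*(-4) = -100)
A = -¾ (A = -24/32 = -24*1/32 = -¾ ≈ -0.75000)
Z = -6/19 (Z = 6/(-11 - 8) = 6/(-19) = 6*(-1/19) = -6/19 ≈ -0.31579)
k(z) = -6/19
k(U) + P*A = -6/19 - 31*(-¾) = -6/19 + 93/4 = 1743/76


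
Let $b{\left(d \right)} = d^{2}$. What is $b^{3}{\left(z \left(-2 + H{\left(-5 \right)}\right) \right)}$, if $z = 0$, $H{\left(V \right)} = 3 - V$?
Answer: $0$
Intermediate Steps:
$b^{3}{\left(z \left(-2 + H{\left(-5 \right)}\right) \right)} = \left(\left(0 \left(-2 + \left(3 - -5\right)\right)\right)^{2}\right)^{3} = \left(\left(0 \left(-2 + \left(3 + 5\right)\right)\right)^{2}\right)^{3} = \left(\left(0 \left(-2 + 8\right)\right)^{2}\right)^{3} = \left(\left(0 \cdot 6\right)^{2}\right)^{3} = \left(0^{2}\right)^{3} = 0^{3} = 0$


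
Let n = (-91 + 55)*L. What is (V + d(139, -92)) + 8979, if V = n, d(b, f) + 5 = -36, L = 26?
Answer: 8002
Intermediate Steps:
d(b, f) = -41 (d(b, f) = -5 - 36 = -41)
n = -936 (n = (-91 + 55)*26 = -36*26 = -936)
V = -936
(V + d(139, -92)) + 8979 = (-936 - 41) + 8979 = -977 + 8979 = 8002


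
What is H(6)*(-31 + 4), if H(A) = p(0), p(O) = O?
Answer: 0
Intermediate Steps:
H(A) = 0
H(6)*(-31 + 4) = 0*(-31 + 4) = 0*(-27) = 0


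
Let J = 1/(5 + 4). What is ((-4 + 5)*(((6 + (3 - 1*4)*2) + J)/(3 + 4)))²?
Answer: 1369/3969 ≈ 0.34492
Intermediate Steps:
J = ⅑ (J = 1/9 = ⅑ ≈ 0.11111)
((-4 + 5)*(((6 + (3 - 1*4)*2) + J)/(3 + 4)))² = ((-4 + 5)*(((6 + (3 - 1*4)*2) + ⅑)/(3 + 4)))² = (1*(((6 + (3 - 4)*2) + ⅑)/7))² = (1*(((6 - 1*2) + ⅑)*(⅐)))² = (1*(((6 - 2) + ⅑)*(⅐)))² = (1*((4 + ⅑)*(⅐)))² = (1*((37/9)*(⅐)))² = (1*(37/63))² = (37/63)² = 1369/3969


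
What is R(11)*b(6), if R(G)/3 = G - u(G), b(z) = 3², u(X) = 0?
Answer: 297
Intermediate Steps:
b(z) = 9
R(G) = 3*G (R(G) = 3*(G - 1*0) = 3*(G + 0) = 3*G)
R(11)*b(6) = (3*11)*9 = 33*9 = 297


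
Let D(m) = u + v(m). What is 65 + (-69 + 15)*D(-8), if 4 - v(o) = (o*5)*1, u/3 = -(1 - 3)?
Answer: -2635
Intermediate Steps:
u = 6 (u = 3*(-(1 - 3)) = 3*(-1*(-2)) = 3*2 = 6)
v(o) = 4 - 5*o (v(o) = 4 - o*5 = 4 - 5*o)
D(m) = 10 - 5*m (D(m) = 6 + (4 - 5*m) = 10 - 5*m)
65 + (-69 + 15)*D(-8) = 65 + (-69 + 15)*(10 - 5*(-8)) = 65 - 54*(10 + 40) = 65 - 54*50 = 65 - 2700 = -2635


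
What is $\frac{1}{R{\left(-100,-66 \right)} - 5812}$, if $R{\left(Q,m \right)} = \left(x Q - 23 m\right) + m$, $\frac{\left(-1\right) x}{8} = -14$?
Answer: $- \frac{1}{15560} \approx -6.4267 \cdot 10^{-5}$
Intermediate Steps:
$x = 112$ ($x = \left(-8\right) \left(-14\right) = 112$)
$R{\left(Q,m \right)} = - 22 m + 112 Q$ ($R{\left(Q,m \right)} = \left(112 Q - 23 m\right) + m = \left(- 23 m + 112 Q\right) + m = - 22 m + 112 Q$)
$\frac{1}{R{\left(-100,-66 \right)} - 5812} = \frac{1}{\left(\left(-22\right) \left(-66\right) + 112 \left(-100\right)\right) - 5812} = \frac{1}{\left(1452 - 11200\right) - 5812} = \frac{1}{-9748 - 5812} = \frac{1}{-15560} = - \frac{1}{15560}$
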